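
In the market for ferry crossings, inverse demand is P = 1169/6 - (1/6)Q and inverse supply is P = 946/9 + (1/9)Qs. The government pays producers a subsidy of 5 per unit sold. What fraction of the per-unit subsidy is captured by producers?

Pre-subsidy: 1169/6 - (1/6)Q = 946/9 + (1/9)Q gives Q* = 323 and P* = 141.
With the subsidy, sellers receive Ps = Pb + 5 for each unit, where Pb is the price buyers pay.
On the curves, Pb = 1169/6 - (1/6)Q and Ps = 946/9 + (1/9)Q; the wedge Ps − Pb = 5 gives 946/9 + (1/9)Q − (1169/6 - (1/6)Q) = 5, so Q' = 341.
Then Pb = 1169/6 − (1/6)·341 = 138 and Ps = 946/9 + (1/9)·341 = 143.
Buyers' price falls by P* − Pb = 141 − 138 = 3; sellers' price rises by Ps − P* = 143 − 141 = 2.
So producers capture 2/5 = 0.4 of each unit of subsidy.

Producer share = 0.4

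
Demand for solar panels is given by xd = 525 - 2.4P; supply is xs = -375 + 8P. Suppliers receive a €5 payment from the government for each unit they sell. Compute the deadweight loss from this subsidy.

Deadweight loss = 300/13

Pre-subsidy: 525 - 2.4P = -375 + 8P gives P* = 1125/13, x* = 4125/13.
With the subsidy, sellers receive Ps = Pb + 5 for each unit, where Pb is the price buyers pay.
Supply in terms of Pb becomes xs = -375 + 8(Pb + 5) = -335 + 8Pb. Setting this equal to demand: 525 - 2.4Pb = -335 + 8Pb, so Pb = 1075/13.
Sellers receive Ps = 1075/13 + 5 = 1140/13; x' = 525 − 2.4·(1075/13) = 4245/13.
The subsidy expands output by 4245/13 − 4125/13 = 120/13 past the efficient level; on those units the gap between marginal cost and willingness to pay runs from 0 up to 5.
DWL = ½ × 5 × 120/13 = 300/13.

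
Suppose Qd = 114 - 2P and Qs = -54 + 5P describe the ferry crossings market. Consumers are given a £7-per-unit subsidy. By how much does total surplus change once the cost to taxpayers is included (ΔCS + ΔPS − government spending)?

Net change in total surplus = -£35

Pre-subsidy: 114 - 2P = -54 + 5P gives P* = 24, Q* = 66.
With the rebate, buyers effectively pay Pb = Ps − 7, where Ps is the price sellers receive.
Demand in terms of Ps becomes Qd = 114 − 2(Ps − 7) = 128 - 2Ps. Setting this equal to supply: 128 - 2Ps = -54 + 5Ps, so Ps = 26.
Buyers pay Pb = 26 − 7 = 19; Q' = -54 + 5·26 = 76.
ΔCS = ½(66 + 76)(24 − 19) = 355; ΔPS = ½(66 + 76)(26 − 24) = 142.
Government spending = 7 × 76 = 532.
Net change = 355 + 142 − 532 = -35. The loss equals the DWL triangle ½·7·10.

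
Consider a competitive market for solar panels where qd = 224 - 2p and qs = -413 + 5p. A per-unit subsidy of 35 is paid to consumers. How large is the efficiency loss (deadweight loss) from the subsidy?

Pre-subsidy: 224 - 2p = -413 + 5p gives p* = 91, q* = 42.
With the rebate, buyers effectively pay pb = ps − 35, where ps is the price sellers receive.
Demand in terms of ps becomes qd = 224 − 2(ps − 35) = 294 - 2ps. Setting this equal to supply: 294 - 2ps = -413 + 5ps, so ps = 101.
Buyers pay pb = 101 − 35 = 66; q' = -413 + 5·101 = 92.
The subsidy expands output by 92 − 42 = 50 past the efficient level; on those units the gap between marginal cost and willingness to pay runs from 0 up to 35.
DWL = ½ × 35 × 50 = 875.

Deadweight loss = 875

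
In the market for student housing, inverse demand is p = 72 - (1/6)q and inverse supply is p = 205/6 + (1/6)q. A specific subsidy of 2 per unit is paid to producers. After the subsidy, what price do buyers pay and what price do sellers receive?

Buyers pay 625/12; sellers receive 649/12

Pre-subsidy: 72 - (1/6)q = 205/6 + (1/6)q gives q* = 113.5 and p* = 637/12.
With the subsidy, sellers receive ps = pb + 2 for each unit, where pb is the price buyers pay.
On the curves, pb = 72 - (1/6)q and ps = 205/6 + (1/6)q; the wedge ps − pb = 2 gives 205/6 + (1/6)q − (72 - (1/6)q) = 2, so q' = 119.5.
Then pb = 72 − (1/6)·119.5 = 625/12 and ps = 205/6 + (1/6)·119.5 = 649/12.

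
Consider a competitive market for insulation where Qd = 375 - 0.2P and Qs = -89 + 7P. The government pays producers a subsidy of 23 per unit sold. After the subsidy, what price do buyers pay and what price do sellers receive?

Buyers pay 505/12; sellers receive 781/12

Pre-subsidy: 375 - 0.2P = -89 + 7P gives P* = 580/9, Q* = 3259/9.
With the subsidy, sellers receive Ps = Pb + 23 for each unit, where Pb is the price buyers pay.
Supply in terms of Pb becomes Qs = -89 + 7(Pb + 23) = 72 + 7Pb. Setting this equal to demand: 375 - 0.2Pb = 72 + 7Pb, so Pb = 505/12.
Sellers receive Ps = 505/12 + 23 = 781/12; Q' = 375 − 0.2·(505/12) = 4399/12.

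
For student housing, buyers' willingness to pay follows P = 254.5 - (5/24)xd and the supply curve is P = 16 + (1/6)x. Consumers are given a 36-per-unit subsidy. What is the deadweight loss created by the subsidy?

Deadweight loss = 1728

Pre-subsidy: 254.5 - (5/24)x = 16 + (1/6)x gives x* = 636 and P* = 122.
With the rebate, buyers effectively pay Pb = Ps − 36, where Ps is the price sellers receive.
On the curves, Pb = 254.5 - (5/24)x and Ps = 16 + (1/6)x; the wedge Ps − Pb = 36 gives 16 + (1/6)x − (254.5 - (5/24)x) = 36, so x' = 732.
Then Pb = 254.5 − (5/24)·732 = 102 and Ps = 16 + (1/6)·732 = 138.
The subsidy expands output by 732 − 636 = 96 past the efficient level; on those units the gap between marginal cost and willingness to pay runs from 0 up to 36.
DWL = ½ × 36 × 96 = 1728.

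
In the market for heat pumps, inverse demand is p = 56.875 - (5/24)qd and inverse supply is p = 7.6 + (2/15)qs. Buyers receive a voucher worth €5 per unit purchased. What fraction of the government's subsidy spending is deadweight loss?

Pre-subsidy: 56.875 - (5/24)q = 7.6 + (2/15)q gives q* = 5913/41 and p* = 1100/41.
With the rebate, buyers effectively pay pb = ps − 5, where ps is the price sellers receive.
On the curves, pb = 56.875 - (5/24)q and ps = 7.6 + (2/15)q; the wedge ps − pb = 5 gives 7.6 + (2/15)q − (56.875 - (5/24)q) = 5, so q' = 6513/41.
Then pb = 56.875 − (5/24)·(6513/41) = 975/41 and ps = 7.6 + (2/15)·(6513/41) = 1180/41.
ΔCS = ½(5913/41 + 6513/41)(1100/41 − 975/41) = 776625/1681; ΔPS = ½(5913/41 + 6513/41)(1180/41 − 1100/41) = 497040/1681.
Government spending = 5 × 6513/41 = 32565/41.
DWL = ½ × 5 × (6513/41 − 5913/41) = 1500/41; fraction = (1500/41) / (32565/41) = 100/2171.

DWL / government spending = 100/2171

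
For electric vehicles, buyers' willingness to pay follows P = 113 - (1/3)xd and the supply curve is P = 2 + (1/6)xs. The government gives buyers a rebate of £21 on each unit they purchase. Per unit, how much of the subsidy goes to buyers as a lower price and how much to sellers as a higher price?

Pre-subsidy: 113 - (1/3)x = 2 + (1/6)x gives x* = 222 and P* = 39.
With the rebate, buyers effectively pay Pb = Ps − 21, where Ps is the price sellers receive.
On the curves, Pb = 113 - (1/3)x and Ps = 2 + (1/6)x; the wedge Ps − Pb = 21 gives 2 + (1/6)x − (113 - (1/3)x) = 21, so x' = 264.
Then Pb = 113 − (1/3)·264 = 25 and Ps = 2 + (1/6)·264 = 46.
Buyers' price falls by P* − Pb = 39 − 25 = 14; sellers' price rises by Ps − P* = 46 − 39 = 7.

Buyers gain £14 per unit; sellers gain £7 per unit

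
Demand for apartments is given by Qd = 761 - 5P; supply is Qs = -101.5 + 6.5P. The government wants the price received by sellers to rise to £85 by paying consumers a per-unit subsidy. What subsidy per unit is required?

At a seller price of 85, quantity supplied is -101.5 + 6.5·85 = 451.
Buyers absorb 451 only when they pay Pb with 761 − 5·Pb = 451, i.e. Pb = 62.
s = Ps − Pb = 85 − 62 = 23.

Required subsidy s = £23 per unit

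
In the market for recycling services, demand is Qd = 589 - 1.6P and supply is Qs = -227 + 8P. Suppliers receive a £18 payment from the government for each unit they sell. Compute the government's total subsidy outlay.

Government cost = £8586

Pre-subsidy: 589 - 1.6P = -227 + 8P gives P* = 85, Q* = 453.
With the subsidy, sellers receive Ps = Pb + 18 for each unit, where Pb is the price buyers pay.
Supply in terms of Pb becomes Qs = -227 + 8(Pb + 18) = -83 + 8Pb. Setting this equal to demand: 589 - 1.6Pb = -83 + 8Pb, so Pb = 70.
Sellers receive Ps = 70 + 18 = 88; Q' = 589 − 1.6·70 = 477.
Government outlay = subsidy × quantity = 18 × 477 = 8586.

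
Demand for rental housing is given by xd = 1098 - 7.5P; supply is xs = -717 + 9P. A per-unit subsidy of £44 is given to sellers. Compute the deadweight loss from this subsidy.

Pre-subsidy: 1098 - 7.5P = -717 + 9P gives P* = 110, x* = 273.
With the subsidy, sellers receive Ps = Pb + 44 for each unit, where Pb is the price buyers pay.
Supply in terms of Pb becomes xs = -717 + 9(Pb + 44) = -321 + 9Pb. Setting this equal to demand: 1098 - 7.5Pb = -321 + 9Pb, so Pb = 86.
Sellers receive Ps = 86 + 44 = 130; x' = 1098 − 7.5·86 = 453.
The subsidy expands output by 453 − 273 = 180 past the efficient level; on those units the gap between marginal cost and willingness to pay runs from 0 up to 44.
DWL = ½ × 44 × 180 = 3960.

Deadweight loss = £3960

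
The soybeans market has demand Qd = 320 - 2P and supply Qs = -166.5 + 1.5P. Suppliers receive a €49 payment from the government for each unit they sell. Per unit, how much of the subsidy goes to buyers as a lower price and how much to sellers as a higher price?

Buyers gain €21 per unit; sellers gain €28 per unit

Pre-subsidy: 320 - 2P = -166.5 + 1.5P gives P* = 139, Q* = 42.
With the subsidy, sellers receive Ps = Pb + 49 for each unit, where Pb is the price buyers pay.
Supply in terms of Pb becomes Qs = -166.5 + 1.5(Pb + 49) = -93 + 1.5Pb. Setting this equal to demand: 320 - 2Pb = -93 + 1.5Pb, so Pb = 118.
Sellers receive Ps = 118 + 49 = 167; Q' = 320 − 2·118 = 84.
Buyers' price falls by P* − Pb = 139 − 118 = 21; sellers' price rises by Ps − P* = 167 − 139 = 28.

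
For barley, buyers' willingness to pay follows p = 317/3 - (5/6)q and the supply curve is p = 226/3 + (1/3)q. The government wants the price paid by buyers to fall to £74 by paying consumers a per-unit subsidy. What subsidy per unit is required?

At a buyer price of 74, quantity demanded is 126.8 − 1.2·74 = 38.
Sellers supply 38 only when they receive ps = 226/3 + (1/3)·38 = 88.
s = ps − pb = 88 − 74 = 14.

Required subsidy s = £14 per unit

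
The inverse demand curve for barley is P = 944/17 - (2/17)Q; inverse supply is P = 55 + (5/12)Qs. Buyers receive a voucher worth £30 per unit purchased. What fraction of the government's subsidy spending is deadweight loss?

Pre-subsidy: 944/17 - (2/17)Q = 55 + (5/12)Q gives Q* = 108/109 and P* = 6040/109.
With the rebate, buyers effectively pay Pb = Ps − 30, where Ps is the price sellers receive.
On the curves, Pb = 944/17 - (2/17)Q and Ps = 55 + (5/12)Q; the wedge Ps − Pb = 30 gives 55 + (5/12)Q − (944/17 - (2/17)Q) = 30, so Q' = 6228/109.
Then Pb = 944/17 − (2/17)·(6228/109) = 5320/109 and Ps = 55 + (5/12)·(6228/109) = 8590/109.
ΔCS = ½(108/109 + 6228/109)(6040/109 − 5320/109) = 2280960/11881; ΔPS = ½(108/109 + 6228/109)(8590/109 − 6040/109) = 8078400/11881.
Government spending = 30 × 6228/109 = 186840/109.
DWL = ½ × 30 × (6228/109 − 108/109) = 91800/109; fraction = (91800/109) / (186840/109) = 85/173.

DWL / government spending = 85/173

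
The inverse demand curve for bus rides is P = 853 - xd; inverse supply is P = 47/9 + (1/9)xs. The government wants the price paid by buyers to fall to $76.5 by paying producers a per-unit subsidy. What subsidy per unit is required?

Required subsidy s = $15 per unit

At a buyer price of 76.5, quantity demanded is 853 − 1·76.5 = 776.5.
Sellers supply 776.5 only when they receive Ps = 47/9 + (1/9)·776.5 = 91.5.
s = Ps − Pb = 91.5 − 76.5 = 15.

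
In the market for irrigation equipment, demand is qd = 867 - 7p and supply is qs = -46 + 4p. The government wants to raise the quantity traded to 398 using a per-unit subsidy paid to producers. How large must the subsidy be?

Required subsidy s = 44 per unit

At q = 398, invert demand for the buyer price: pb = (867 − 398)/7 = 67; invert supply for the seller price: ps = (398 − (-46))/4 = 111.
The subsidy must fill the gap: s = ps − pb = 111 − 67 = 44.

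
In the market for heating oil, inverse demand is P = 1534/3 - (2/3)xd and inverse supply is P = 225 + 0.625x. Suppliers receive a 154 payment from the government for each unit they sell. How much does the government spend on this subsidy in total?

Pre-subsidy: 1534/3 - (2/3)x = 225 + 0.625x gives x* = 6872/31 and P* = 11270/31.
With the subsidy, sellers receive Ps = Pb + 154 for each unit, where Pb is the price buyers pay.
On the curves, Pb = 1534/3 - (2/3)x and Ps = 225 + 0.625x; the wedge Ps − Pb = 154 gives 225 + 0.625x − (1534/3 - (2/3)x) = 154, so x' = 10568/31.
Then Pb = 1534/3 − (2/3)·(10568/31) = 8806/31 and Ps = 225 + 0.625·(10568/31) = 13580/31.
Government outlay = subsidy × quantity = 154 × 10568/31 = 1627472/31.

Government cost = 1627472/31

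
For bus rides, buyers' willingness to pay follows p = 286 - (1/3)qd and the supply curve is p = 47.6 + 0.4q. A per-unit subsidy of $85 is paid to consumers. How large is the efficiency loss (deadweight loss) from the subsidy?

Pre-subsidy: 286 - (1/3)q = 47.6 + 0.4q gives q* = 3576/11 and p* = 1954/11.
With the rebate, buyers effectively pay pb = ps − 85, where ps is the price sellers receive.
On the curves, pb = 286 - (1/3)q and ps = 47.6 + 0.4q; the wedge ps − pb = 85 gives 47.6 + 0.4q − (286 - (1/3)q) = 85, so q' = 441.
Then pb = 286 − (1/3)·441 = 139 and ps = 47.6 + 0.4·441 = 224.
The subsidy expands output by 441 − 3576/11 = 1275/11 past the efficient level; on those units the gap between marginal cost and willingness to pay runs from 0 up to 85.
DWL = ½ × 85 × 1275/11 = 108375/22.

Deadweight loss = 108375/22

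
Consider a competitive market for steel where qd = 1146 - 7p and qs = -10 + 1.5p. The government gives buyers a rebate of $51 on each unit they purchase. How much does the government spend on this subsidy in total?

Pre-subsidy: 1146 - 7p = -10 + 1.5p gives p* = 136, q* = 194.
With the rebate, buyers effectively pay pb = ps − 51, where ps is the price sellers receive.
Demand in terms of ps becomes qd = 1146 − 7(ps − 51) = 1503 - 7ps. Setting this equal to supply: 1503 - 7ps = -10 + 1.5ps, so ps = 178.
Buyers pay pb = 178 − 51 = 127; q' = -10 + 1.5·178 = 257.
Government outlay = subsidy × quantity = 51 × 257 = 13107.

Government cost = $13107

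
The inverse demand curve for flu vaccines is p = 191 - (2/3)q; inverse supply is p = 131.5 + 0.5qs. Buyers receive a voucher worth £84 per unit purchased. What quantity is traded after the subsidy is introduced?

Pre-subsidy: 191 - (2/3)q = 131.5 + 0.5q gives q* = 51 and p* = 157.
With the rebate, buyers effectively pay pb = ps − 84, where ps is the price sellers receive.
On the curves, pb = 191 - (2/3)q and ps = 131.5 + 0.5q; the wedge ps − pb = 84 gives 131.5 + 0.5q − (191 - (2/3)q) = 84, so q' = 123.
Then pb = 191 − (2/3)·123 = 109 and ps = 131.5 + 0.5·123 = 193.

q' = 123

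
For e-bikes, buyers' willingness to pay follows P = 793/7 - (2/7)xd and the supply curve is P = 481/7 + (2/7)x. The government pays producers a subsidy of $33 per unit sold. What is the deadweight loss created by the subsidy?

Deadweight loss = $952.875

Pre-subsidy: 793/7 - (2/7)x = 481/7 + (2/7)x gives x* = 78 and P* = 91.
With the subsidy, sellers receive Ps = Pb + 33 for each unit, where Pb is the price buyers pay.
On the curves, Pb = 793/7 - (2/7)x and Ps = 481/7 + (2/7)x; the wedge Ps − Pb = 33 gives 481/7 + (2/7)x − (793/7 - (2/7)x) = 33, so x' = 135.75.
Then Pb = 793/7 − (2/7)·135.75 = 74.5 and Ps = 481/7 + (2/7)·135.75 = 107.5.
The subsidy expands output by 135.75 − 78 = 57.75 past the efficient level; on those units the gap between marginal cost and willingness to pay runs from 0 up to 33.
DWL = ½ × 33 × 57.75 = 952.875.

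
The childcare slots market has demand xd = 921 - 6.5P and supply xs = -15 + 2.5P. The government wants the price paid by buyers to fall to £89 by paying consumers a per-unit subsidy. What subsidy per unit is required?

At a buyer price of 89, quantity demanded is 921 − 6.5·89 = 342.5.
Sellers supply 342.5 only when they receive Ps with -15 + 2.5·Ps = 342.5, i.e. Ps = 143.
s = Ps − Pb = 143 − 89 = 54.

Required subsidy s = £54 per unit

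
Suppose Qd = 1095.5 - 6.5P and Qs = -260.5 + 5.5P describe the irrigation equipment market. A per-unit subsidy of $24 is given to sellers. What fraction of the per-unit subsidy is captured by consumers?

Pre-subsidy: 1095.5 - 6.5P = -260.5 + 5.5P gives P* = 113, Q* = 361.
With the subsidy, sellers receive Ps = Pb + 24 for each unit, where Pb is the price buyers pay.
Supply in terms of Pb becomes Qs = -260.5 + 5.5(Pb + 24) = -128.5 + 5.5Pb. Setting this equal to demand: 1095.5 - 6.5Pb = -128.5 + 5.5Pb, so Pb = 102.
Sellers receive Ps = 102 + 24 = 126; Q' = 1095.5 − 6.5·102 = 432.5.
Buyers' price falls by P* − Pb = 113 − 102 = 11; sellers' price rises by Ps − P* = 126 − 113 = 13.
So consumers capture 11/24 = 11/24 of each unit of subsidy.

Consumer share = 11/24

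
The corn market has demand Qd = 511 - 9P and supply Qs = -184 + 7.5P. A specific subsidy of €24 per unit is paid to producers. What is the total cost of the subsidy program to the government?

Government cost = 60744/11

Pre-subsidy: 511 - 9P = -184 + 7.5P gives P* = 1390/33, Q* = 1451/11.
With the subsidy, sellers receive Ps = Pb + 24 for each unit, where Pb is the price buyers pay.
Supply in terms of Pb becomes Qs = -184 + 7.5(Pb + 24) = -4 + 7.5Pb. Setting this equal to demand: 511 - 9Pb = -4 + 7.5Pb, so Pb = 1030/33.
Sellers receive Ps = 1030/33 + 24 = 1822/33; Q' = 511 − 9·(1030/33) = 2531/11.
Government outlay = subsidy × quantity = 24 × 2531/11 = 60744/11.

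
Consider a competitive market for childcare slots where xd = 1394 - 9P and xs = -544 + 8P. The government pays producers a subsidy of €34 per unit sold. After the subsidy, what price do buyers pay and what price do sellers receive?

Buyers pay €98; sellers receive €132

Pre-subsidy: 1394 - 9P = -544 + 8P gives P* = 114, x* = 368.
With the subsidy, sellers receive Ps = Pb + 34 for each unit, where Pb is the price buyers pay.
Supply in terms of Pb becomes xs = -544 + 8(Pb + 34) = -272 + 8Pb. Setting this equal to demand: 1394 - 9Pb = -272 + 8Pb, so Pb = 98.
Sellers receive Ps = 98 + 34 = 132; x' = 1394 − 9·98 = 512.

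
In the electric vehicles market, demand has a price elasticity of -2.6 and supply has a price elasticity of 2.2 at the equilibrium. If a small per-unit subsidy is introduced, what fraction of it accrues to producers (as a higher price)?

For a small subsidy around the equilibrium, the benefit split depends on the relative slopes, which at a point are proportional to the elasticities.
Buyer share = εs/(εs + |εd|) = 2.2/(2.2 + 2.6) = 11/24; seller share = |εd|/(εs + |εd|) = 13/24.
So producers capture 13/24 of the subsidy.

Producer share = 13/24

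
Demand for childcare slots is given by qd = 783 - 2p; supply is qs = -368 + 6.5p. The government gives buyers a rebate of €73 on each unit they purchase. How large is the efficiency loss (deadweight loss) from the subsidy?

Deadweight loss = 69277/17

Pre-subsidy: 783 - 2p = -368 + 6.5p gives p* = 2302/17, q* = 8707/17.
With the rebate, buyers effectively pay pb = ps − 73, where ps is the price sellers receive.
Demand in terms of ps becomes qd = 783 − 2(ps − 73) = 929 - 2ps. Setting this equal to supply: 929 - 2ps = -368 + 6.5ps, so ps = 2594/17.
Buyers pay pb = 2594/17 − 73 = 1353/17; q' = -368 + 6.5·(2594/17) = 10605/17.
The subsidy expands output by 10605/17 − 8707/17 = 1898/17 past the efficient level; on those units the gap between marginal cost and willingness to pay runs from 0 up to 73.
DWL = ½ × 73 × 1898/17 = 69277/17.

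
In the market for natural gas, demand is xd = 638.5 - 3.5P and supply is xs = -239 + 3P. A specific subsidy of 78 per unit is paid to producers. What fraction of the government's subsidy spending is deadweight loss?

DWL / government spending = 63/292

Pre-subsidy: 638.5 - 3.5P = -239 + 3P gives P* = 135, x* = 166.
With the subsidy, sellers receive Ps = Pb + 78 for each unit, where Pb is the price buyers pay.
Supply in terms of Pb becomes xs = -239 + 3(Pb + 78) = -5 + 3Pb. Setting this equal to demand: 638.5 - 3.5Pb = -5 + 3Pb, so Pb = 99.
Sellers receive Ps = 99 + 78 = 177; x' = 638.5 − 3.5·99 = 292.
ΔCS = ½(166 + 292)(135 − 99) = 8244; ΔPS = ½(166 + 292)(177 − 135) = 9618.
Government spending = 78 × 292 = 22776.
DWL = ½ × 78 × (292 − 166) = 4914; fraction = 4914 / 22776 = 63/292.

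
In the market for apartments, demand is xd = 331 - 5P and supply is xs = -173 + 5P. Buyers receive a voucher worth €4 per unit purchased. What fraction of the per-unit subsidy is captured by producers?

Producer share = 0.5

Pre-subsidy: 331 - 5P = -173 + 5P gives P* = 50.4, x* = 79.
With the rebate, buyers effectively pay Pb = Ps − 4, where Ps is the price sellers receive.
Demand in terms of Ps becomes xd = 331 − 5(Ps − 4) = 351 - 5Ps. Setting this equal to supply: 351 - 5Ps = -173 + 5Ps, so Ps = 52.4.
Buyers pay Pb = 52.4 − 4 = 48.4; x' = -173 + 5·52.4 = 89.
Buyers' price falls by P* − Pb = 50.4 − 48.4 = 2; sellers' price rises by Ps − P* = 52.4 − 50.4 = 2.
So producers capture 2/4 = 0.5 of each unit of subsidy.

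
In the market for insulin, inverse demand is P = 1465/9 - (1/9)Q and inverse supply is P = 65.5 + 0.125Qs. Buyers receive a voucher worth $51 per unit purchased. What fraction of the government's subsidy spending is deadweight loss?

Pre-subsidy: 1465/9 - (1/9)Q = 65.5 + 0.125Q gives Q* = 412 and P* = 117.
With the rebate, buyers effectively pay Pb = Ps − 51, where Ps is the price sellers receive.
On the curves, Pb = 1465/9 - (1/9)Q and Ps = 65.5 + 0.125Q; the wedge Ps − Pb = 51 gives 65.5 + 0.125Q − (1465/9 - (1/9)Q) = 51, so Q' = 628.
Then Pb = 1465/9 − (1/9)·628 = 93 and Ps = 65.5 + 0.125·628 = 144.
ΔCS = ½(412 + 628)(117 − 93) = 12480; ΔPS = ½(412 + 628)(144 − 117) = 14040.
Government spending = 51 × 628 = 32028.
DWL = ½ × 51 × (628 − 412) = 5508; fraction = 5508 / 32028 = 27/157.

DWL / government spending = 27/157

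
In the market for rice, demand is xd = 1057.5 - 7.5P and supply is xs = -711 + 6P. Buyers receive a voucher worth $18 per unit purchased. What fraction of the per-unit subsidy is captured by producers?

Producer share = 5/9

Pre-subsidy: 1057.5 - 7.5P = -711 + 6P gives P* = 131, x* = 75.
With the rebate, buyers effectively pay Pb = Ps − 18, where Ps is the price sellers receive.
Demand in terms of Ps becomes xd = 1057.5 − 7.5(Ps − 18) = 1192.5 - 7.5Ps. Setting this equal to supply: 1192.5 - 7.5Ps = -711 + 6Ps, so Ps = 141.
Buyers pay Pb = 141 − 18 = 123; x' = -711 + 6·141 = 135.
Buyers' price falls by P* − Pb = 131 − 123 = 8; sellers' price rises by Ps − P* = 141 − 131 = 10.
So producers capture 10/18 = 5/9 of each unit of subsidy.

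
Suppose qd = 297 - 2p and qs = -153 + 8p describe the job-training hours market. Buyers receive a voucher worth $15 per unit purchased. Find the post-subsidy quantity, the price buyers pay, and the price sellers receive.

q' = 231; buyers pay $33; sellers receive $48

Pre-subsidy: 297 - 2p = -153 + 8p gives p* = 45, q* = 207.
With the rebate, buyers effectively pay pb = ps − 15, where ps is the price sellers receive.
Demand in terms of ps becomes qd = 297 − 2(ps − 15) = 327 - 2ps. Setting this equal to supply: 327 - 2ps = -153 + 8ps, so ps = 48.
Buyers pay pb = 48 − 15 = 33; q' = -153 + 8·48 = 231.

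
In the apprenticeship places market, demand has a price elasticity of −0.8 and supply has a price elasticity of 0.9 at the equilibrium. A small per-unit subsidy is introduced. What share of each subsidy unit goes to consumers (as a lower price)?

Consumer share = 9/17

For a small subsidy around the equilibrium, the benefit split depends on the relative slopes, which at a point are proportional to the elasticities.
Buyer share = εs/(εs + |εd|) = 0.9/(0.9 + 0.8) = 9/17; seller share = |εd|/(εs + |εd|) = 8/17.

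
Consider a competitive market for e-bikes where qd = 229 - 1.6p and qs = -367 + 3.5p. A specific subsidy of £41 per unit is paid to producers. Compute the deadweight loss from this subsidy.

Pre-subsidy: 229 - 1.6p = -367 + 3.5p gives p* = 5960/51, q* = 2143/51.
With the subsidy, sellers receive ps = pb + 41 for each unit, where pb is the price buyers pay.
Supply in terms of pb becomes qs = -367 + 3.5(pb + 41) = -223.5 + 3.5pb. Setting this equal to demand: 229 - 1.6pb = -223.5 + 3.5pb, so pb = 4525/51.
Sellers receive ps = 4525/51 + 41 = 6616/51; q' = 229 − 1.6·(4525/51) = 4439/51.
The subsidy expands output by 4439/51 − 2143/51 = 2296/51 past the efficient level; on those units the gap between marginal cost and willingness to pay runs from 0 up to 41.
DWL = ½ × 41 × 2296/51 = 47068/51.

Deadweight loss = 47068/51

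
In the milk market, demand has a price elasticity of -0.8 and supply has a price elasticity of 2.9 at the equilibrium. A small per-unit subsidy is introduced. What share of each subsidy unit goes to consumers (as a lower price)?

Consumer share = 29/37

For a small subsidy around the equilibrium, the benefit split depends on the relative slopes, which at a point are proportional to the elasticities.
Buyer share = εs/(εs + |εd|) = 2.9/(2.9 + 0.8) = 29/37; seller share = |εd|/(εs + |εd|) = 8/37.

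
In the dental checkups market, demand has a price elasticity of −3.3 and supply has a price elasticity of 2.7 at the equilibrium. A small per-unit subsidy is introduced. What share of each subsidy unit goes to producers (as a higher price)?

For a small subsidy around the equilibrium, the benefit split depends on the relative slopes, which at a point are proportional to the elasticities.
Buyer share = εs/(εs + |εd|) = 2.7/(2.7 + 3.3) = 0.45; seller share = |εd|/(εs + |εd|) = 0.55.
So producers capture 0.55 of the subsidy.

Producer share = 0.55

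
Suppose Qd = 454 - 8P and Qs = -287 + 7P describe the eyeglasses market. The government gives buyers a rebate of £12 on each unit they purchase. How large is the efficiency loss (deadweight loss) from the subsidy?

Pre-subsidy: 454 - 8P = -287 + 7P gives P* = 49.4, Q* = 58.8.
With the rebate, buyers effectively pay Pb = Ps − 12, where Ps is the price sellers receive.
Demand in terms of Ps becomes Qd = 454 − 8(Ps − 12) = 550 - 8Ps. Setting this equal to supply: 550 - 8Ps = -287 + 7Ps, so Ps = 55.8.
Buyers pay Pb = 55.8 − 12 = 43.8; Q' = -287 + 7·55.8 = 103.6.
The subsidy expands output by 103.6 − 58.8 = 44.8 past the efficient level; on those units the gap between marginal cost and willingness to pay runs from 0 up to 12.
DWL = ½ × 12 × 44.8 = 268.8.

Deadweight loss = £268.8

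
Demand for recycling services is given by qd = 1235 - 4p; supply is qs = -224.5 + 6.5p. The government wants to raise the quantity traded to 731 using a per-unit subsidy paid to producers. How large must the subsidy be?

Required subsidy s = 21 per unit

At q = 731, invert demand for the buyer price: pb = (1235 − 731)/4 = 126; invert supply for the seller price: ps = (731 − (-224.5))/6.5 = 147.
The subsidy must fill the gap: s = ps − pb = 147 − 126 = 21.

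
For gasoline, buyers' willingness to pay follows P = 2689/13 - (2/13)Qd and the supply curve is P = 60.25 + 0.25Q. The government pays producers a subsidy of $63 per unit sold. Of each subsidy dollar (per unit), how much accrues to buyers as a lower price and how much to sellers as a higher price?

Pre-subsidy: 2689/13 - (2/13)Q = 60.25 + 0.25Q gives Q* = 363 and P* = 151.
With the subsidy, sellers receive Ps = Pb + 63 for each unit, where Pb is the price buyers pay.
On the curves, Pb = 2689/13 - (2/13)Q and Ps = 60.25 + 0.25Q; the wedge Ps − Pb = 63 gives 60.25 + 0.25Q − (2689/13 - (2/13)Q) = 63, so Q' = 519.
Then Pb = 2689/13 − (2/13)·519 = 127 and Ps = 60.25 + 0.25·519 = 190.
Buyers' price falls by P* − Pb = 151 − 127 = 24; sellers' price rises by Ps − P* = 190 − 151 = 39.

Buyers gain $24 per unit; sellers gain $39 per unit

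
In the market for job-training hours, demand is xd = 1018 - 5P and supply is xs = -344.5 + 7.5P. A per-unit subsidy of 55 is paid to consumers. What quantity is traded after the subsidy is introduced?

Pre-subsidy: 1018 - 5P = -344.5 + 7.5P gives P* = 109, x* = 473.
With the rebate, buyers effectively pay Pb = Ps − 55, where Ps is the price sellers receive.
Demand in terms of Ps becomes xd = 1018 − 5(Ps − 55) = 1293 - 5Ps. Setting this equal to supply: 1293 - 5Ps = -344.5 + 7.5Ps, so Ps = 131.
Buyers pay Pb = 131 − 55 = 76; x' = -344.5 + 7.5·131 = 638.

x' = 638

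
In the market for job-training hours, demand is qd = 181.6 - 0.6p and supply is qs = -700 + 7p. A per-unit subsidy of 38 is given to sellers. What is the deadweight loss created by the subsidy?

Pre-subsidy: 181.6 - 0.6p = -700 + 7p gives p* = 116, q* = 112.
With the subsidy, sellers receive ps = pb + 38 for each unit, where pb is the price buyers pay.
Supply in terms of pb becomes qs = -700 + 7(pb + 38) = -434 + 7pb. Setting this equal to demand: 181.6 - 0.6pb = -434 + 7pb, so pb = 81.
Sellers receive ps = 81 + 38 = 119; q' = 181.6 − 0.6·81 = 133.
The subsidy expands output by 133 − 112 = 21 past the efficient level; on those units the gap between marginal cost and willingness to pay runs from 0 up to 38.
DWL = ½ × 38 × 21 = 399.

Deadweight loss = 399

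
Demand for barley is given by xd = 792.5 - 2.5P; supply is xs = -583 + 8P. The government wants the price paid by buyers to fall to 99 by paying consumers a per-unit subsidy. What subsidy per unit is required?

At a buyer price of 99, quantity demanded is 792.5 − 2.5·99 = 545.
Sellers supply 545 only when they receive Ps with -583 + 8·Ps = 545, i.e. Ps = 141.
s = Ps − Pb = 141 − 99 = 42.

Required subsidy s = 42 per unit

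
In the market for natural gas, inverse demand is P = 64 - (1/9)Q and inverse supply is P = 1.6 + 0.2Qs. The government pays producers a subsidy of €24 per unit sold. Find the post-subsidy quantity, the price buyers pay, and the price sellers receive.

Pre-subsidy: 64 - (1/9)Q = 1.6 + 0.2Q gives Q* = 1404/7 and P* = 292/7.
With the subsidy, sellers receive Ps = Pb + 24 for each unit, where Pb is the price buyers pay.
On the curves, Pb = 64 - (1/9)Q and Ps = 1.6 + 0.2Q; the wedge Ps − Pb = 24 gives 1.6 + 0.2Q − (64 - (1/9)Q) = 24, so Q' = 1944/7.
Then Pb = 64 − (1/9)·(1944/7) = 232/7 and Ps = 1.6 + 0.2·(1944/7) = 400/7.

Q' = 1944/7; buyers pay 232/7; sellers receive 400/7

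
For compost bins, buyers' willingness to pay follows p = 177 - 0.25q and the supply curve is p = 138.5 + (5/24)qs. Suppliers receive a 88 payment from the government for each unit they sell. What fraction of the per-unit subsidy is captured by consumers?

Pre-subsidy: 177 - 0.25q = 138.5 + (5/24)q gives q* = 84 and p* = 156.
With the subsidy, sellers receive ps = pb + 88 for each unit, where pb is the price buyers pay.
On the curves, pb = 177 - 0.25q and ps = 138.5 + (5/24)q; the wedge ps − pb = 88 gives 138.5 + (5/24)q − (177 - 0.25q) = 88, so q' = 276.
Then pb = 177 − 0.25·276 = 108 and ps = 138.5 + (5/24)·276 = 196.
Buyers' price falls by p* − pb = 156 − 108 = 48; sellers' price rises by ps − p* = 196 − 156 = 40.
So consumers capture 48/88 = 6/11 of each unit of subsidy.

Consumer share = 6/11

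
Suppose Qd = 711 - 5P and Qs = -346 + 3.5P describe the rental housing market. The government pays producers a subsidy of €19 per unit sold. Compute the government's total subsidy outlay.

Pre-subsidy: 711 - 5P = -346 + 3.5P gives P* = 2114/17, Q* = 1517/17.
With the subsidy, sellers receive Ps = Pb + 19 for each unit, where Pb is the price buyers pay.
Supply in terms of Pb becomes Qs = -346 + 3.5(Pb + 19) = -279.5 + 3.5Pb. Setting this equal to demand: 711 - 5Pb = -279.5 + 3.5Pb, so Pb = 1981/17.
Sellers receive Ps = 1981/17 + 19 = 2304/17; Q' = 711 − 5·(1981/17) = 2182/17.
Government outlay = subsidy × quantity = 19 × 2182/17 = 41458/17.

Government cost = 41458/17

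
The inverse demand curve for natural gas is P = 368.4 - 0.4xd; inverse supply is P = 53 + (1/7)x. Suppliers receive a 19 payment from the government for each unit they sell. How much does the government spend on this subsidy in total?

Government cost = 11704

Pre-subsidy: 368.4 - 0.4x = 53 + (1/7)x gives x* = 581 and P* = 136.
With the subsidy, sellers receive Ps = Pb + 19 for each unit, where Pb is the price buyers pay.
On the curves, Pb = 368.4 - 0.4x and Ps = 53 + (1/7)x; the wedge Ps − Pb = 19 gives 53 + (1/7)x − (368.4 - 0.4x) = 19, so x' = 616.
Then Pb = 368.4 − 0.4·616 = 122 and Ps = 53 + (1/7)·616 = 141.
Government outlay = subsidy × quantity = 19 × 616 = 11704.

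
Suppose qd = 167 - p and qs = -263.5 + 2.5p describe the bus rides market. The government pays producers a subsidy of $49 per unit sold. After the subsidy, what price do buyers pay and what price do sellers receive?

Buyers pay $88; sellers receive $137

Pre-subsidy: 167 - p = -263.5 + 2.5p gives p* = 123, q* = 44.
With the subsidy, sellers receive ps = pb + 49 for each unit, where pb is the price buyers pay.
Supply in terms of pb becomes qs = -263.5 + 2.5(pb + 49) = -141 + 2.5pb. Setting this equal to demand: 167 - pb = -141 + 2.5pb, so pb = 88.
Sellers receive ps = 88 + 49 = 137; q' = 167 − 1·88 = 79.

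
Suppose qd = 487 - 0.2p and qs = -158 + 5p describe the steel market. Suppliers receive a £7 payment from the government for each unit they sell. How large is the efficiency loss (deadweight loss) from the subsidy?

Pre-subsidy: 487 - 0.2p = -158 + 5p gives p* = 3225/26, q* = 12017/26.
With the subsidy, sellers receive ps = pb + 7 for each unit, where pb is the price buyers pay.
Supply in terms of pb becomes qs = -158 + 5(pb + 7) = -123 + 5pb. Setting this equal to demand: 487 - 0.2pb = -123 + 5pb, so pb = 1525/13.
Sellers receive ps = 1525/13 + 7 = 1616/13; q' = 487 − 0.2·(1525/13) = 6026/13.
The subsidy expands output by 6026/13 − 12017/26 = 35/26 past the efficient level; on those units the gap between marginal cost and willingness to pay runs from 0 up to 7.
DWL = ½ × 7 × 35/26 = 245/52.

Deadweight loss = 245/52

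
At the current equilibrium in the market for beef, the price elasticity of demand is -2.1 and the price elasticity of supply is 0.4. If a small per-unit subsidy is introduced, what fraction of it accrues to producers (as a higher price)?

Producer share = 0.84

For a small subsidy around the equilibrium, the benefit split depends on the relative slopes, which at a point are proportional to the elasticities.
Buyer share = εs/(εs + |εd|) = 0.4/(0.4 + 2.1) = 0.16; seller share = |εd|/(εs + |εd|) = 0.84.
So producers capture 0.84 of the subsidy.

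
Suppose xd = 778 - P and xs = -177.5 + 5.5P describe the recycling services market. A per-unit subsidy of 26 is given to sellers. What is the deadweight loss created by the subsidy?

Pre-subsidy: 778 - P = -177.5 + 5.5P gives P* = 147, x* = 631.
With the subsidy, sellers receive Ps = Pb + 26 for each unit, where Pb is the price buyers pay.
Supply in terms of Pb becomes xs = -177.5 + 5.5(Pb + 26) = -34.5 + 5.5Pb. Setting this equal to demand: 778 - Pb = -34.5 + 5.5Pb, so Pb = 125.
Sellers receive Ps = 125 + 26 = 151; x' = 778 − 1·125 = 653.
The subsidy expands output by 653 − 631 = 22 past the efficient level; on those units the gap between marginal cost and willingness to pay runs from 0 up to 26.
DWL = ½ × 26 × 22 = 286.

Deadweight loss = 286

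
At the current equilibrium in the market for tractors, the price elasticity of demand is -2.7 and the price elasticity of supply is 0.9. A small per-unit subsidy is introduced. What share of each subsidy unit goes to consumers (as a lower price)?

Consumer share = 0.25

For a small subsidy around the equilibrium, the benefit split depends on the relative slopes, which at a point are proportional to the elasticities.
Buyer share = εs/(εs + |εd|) = 0.9/(0.9 + 2.7) = 0.25; seller share = |εd|/(εs + |εd|) = 0.75.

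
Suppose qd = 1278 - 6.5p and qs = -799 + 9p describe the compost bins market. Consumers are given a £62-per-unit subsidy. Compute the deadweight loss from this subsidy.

Deadweight loss = £7254

Pre-subsidy: 1278 - 6.5p = -799 + 9p gives p* = 134, q* = 407.
With the rebate, buyers effectively pay pb = ps − 62, where ps is the price sellers receive.
Demand in terms of ps becomes qd = 1278 − 6.5(ps − 62) = 1681 - 6.5ps. Setting this equal to supply: 1681 - 6.5ps = -799 + 9ps, so ps = 160.
Buyers pay pb = 160 − 62 = 98; q' = -799 + 9·160 = 641.
The subsidy expands output by 641 − 407 = 234 past the efficient level; on those units the gap between marginal cost and willingness to pay runs from 0 up to 62.
DWL = ½ × 62 × 234 = 7254.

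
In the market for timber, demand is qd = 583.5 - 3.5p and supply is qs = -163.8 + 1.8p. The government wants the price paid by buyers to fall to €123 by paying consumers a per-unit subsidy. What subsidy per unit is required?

At a buyer price of 123, quantity demanded is 583.5 − 3.5·123 = 153.
Sellers supply 153 only when they receive ps with -163.8 + 1.8·ps = 153, i.e. ps = 176.
s = ps − pb = 176 − 123 = 53.

Required subsidy s = €53 per unit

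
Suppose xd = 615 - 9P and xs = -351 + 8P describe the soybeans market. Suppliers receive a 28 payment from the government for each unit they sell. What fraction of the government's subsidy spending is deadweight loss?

Pre-subsidy: 615 - 9P = -351 + 8P gives P* = 966/17, x* = 1761/17.
With the subsidy, sellers receive Ps = Pb + 28 for each unit, where Pb is the price buyers pay.
Supply in terms of Pb becomes xs = -351 + 8(Pb + 28) = -127 + 8Pb. Setting this equal to demand: 615 - 9Pb = -127 + 8Pb, so Pb = 742/17.
Sellers receive Ps = 742/17 + 28 = 1218/17; x' = 615 − 9·(742/17) = 3777/17.
ΔCS = ½(1761/17 + 3777/17)(966/17 − 742/17) = 620256/289; ΔPS = ½(1761/17 + 3777/17)(1218/17 − 966/17) = 697788/289.
Government spending = 28 × 3777/17 = 105756/17.
DWL = ½ × 28 × (3777/17 − 1761/17) = 28224/17; fraction = (28224/17) / (105756/17) = 336/1259.

DWL / government spending = 336/1259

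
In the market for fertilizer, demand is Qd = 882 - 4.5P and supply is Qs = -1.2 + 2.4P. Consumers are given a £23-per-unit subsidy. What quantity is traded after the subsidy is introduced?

Q' = 342

Pre-subsidy: 882 - 4.5P = -1.2 + 2.4P gives P* = 128, Q* = 306.
With the rebate, buyers effectively pay Pb = Ps − 23, where Ps is the price sellers receive.
Demand in terms of Ps becomes Qd = 882 − 4.5(Ps − 23) = 985.5 - 4.5Ps. Setting this equal to supply: 985.5 - 4.5Ps = -1.2 + 2.4Ps, so Ps = 143.
Buyers pay Pb = 143 − 23 = 120; Q' = -1.2 + 2.4·143 = 342.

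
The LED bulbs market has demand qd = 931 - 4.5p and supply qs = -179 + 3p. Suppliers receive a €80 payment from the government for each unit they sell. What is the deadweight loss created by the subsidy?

Pre-subsidy: 931 - 4.5p = -179 + 3p gives p* = 148, q* = 265.
With the subsidy, sellers receive ps = pb + 80 for each unit, where pb is the price buyers pay.
Supply in terms of pb becomes qs = -179 + 3(pb + 80) = 61 + 3pb. Setting this equal to demand: 931 - 4.5pb = 61 + 3pb, so pb = 116.
Sellers receive ps = 116 + 80 = 196; q' = 931 − 4.5·116 = 409.
The subsidy expands output by 409 − 265 = 144 past the efficient level; on those units the gap between marginal cost and willingness to pay runs from 0 up to 80.
DWL = ½ × 80 × 144 = 5760.

Deadweight loss = €5760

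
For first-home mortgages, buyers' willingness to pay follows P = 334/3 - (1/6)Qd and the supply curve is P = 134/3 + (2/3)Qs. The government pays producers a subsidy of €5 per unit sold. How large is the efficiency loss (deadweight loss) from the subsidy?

Deadweight loss = €15

Pre-subsidy: 334/3 - (1/6)Q = 134/3 + (2/3)Q gives Q* = 80 and P* = 98.
With the subsidy, sellers receive Ps = Pb + 5 for each unit, where Pb is the price buyers pay.
On the curves, Pb = 334/3 - (1/6)Q and Ps = 134/3 + (2/3)Q; the wedge Ps − Pb = 5 gives 134/3 + (2/3)Q − (334/3 - (1/6)Q) = 5, so Q' = 86.
Then Pb = 334/3 − (1/6)·86 = 97 and Ps = 134/3 + (2/3)·86 = 102.
The subsidy expands output by 86 − 80 = 6 past the efficient level; on those units the gap between marginal cost and willingness to pay runs from 0 up to 5.
DWL = ½ × 5 × 6 = 15.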